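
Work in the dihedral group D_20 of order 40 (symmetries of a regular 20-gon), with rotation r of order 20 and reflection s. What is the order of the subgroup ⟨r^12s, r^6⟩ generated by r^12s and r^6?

|⟨r^12s⟩| = 2 and |⟨r^6⟩| = 10, so |H| is a multiple of lcm(2, 10) = 10 and divides |G| = 40.
Closing under the operation: H = {e, r^2, r^4, r^6, r^8, r^10, r^12, r^14, r^16, r^18, s, r^2s, r^4s, r^6s, r^8s, r^10s, r^12s, r^14s, r^16s, r^18s}, so |H| = 20.

20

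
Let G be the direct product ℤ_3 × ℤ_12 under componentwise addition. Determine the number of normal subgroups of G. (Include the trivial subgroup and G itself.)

18

G is abelian, so every subgroup is normal.
G has 18 subgroups in total, hence 18 normal subgroups.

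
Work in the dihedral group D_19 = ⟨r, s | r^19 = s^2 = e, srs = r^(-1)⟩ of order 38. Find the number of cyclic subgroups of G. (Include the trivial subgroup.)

Group the elements of G by the cyclic subgroup they generate; each cyclic subgroup of order d accounts for φ(d) elements.
Cyclic subgroups by order — order 1: 1; order 2: 19; order 19: 1.
Total: 21.

21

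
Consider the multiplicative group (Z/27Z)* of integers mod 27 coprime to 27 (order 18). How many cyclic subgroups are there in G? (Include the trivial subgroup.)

6

Each element a generates a cyclic subgroup ⟨a⟩; distinct elements may generate the same one (a cyclic group of order d has φ(d) generators).
Cyclic subgroups by order — order 1: 1; order 2: 1; order 3: 1; order 6: 1; order 9: 1; order 18: 1.
Total: 6.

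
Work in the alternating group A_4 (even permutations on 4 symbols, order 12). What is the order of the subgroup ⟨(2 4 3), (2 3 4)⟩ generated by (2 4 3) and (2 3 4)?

|⟨(2 4 3)⟩| = 3 and |⟨(2 3 4)⟩| = 3, so |H| is a multiple of lcm(3, 3) = 3 and divides |G| = 12.
Closing under the operation: H = {e, (2 3 4), (2 4 3)}, so |H| = 3.

3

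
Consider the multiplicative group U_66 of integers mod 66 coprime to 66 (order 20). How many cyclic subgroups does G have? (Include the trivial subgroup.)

8

Group the elements of G by the cyclic subgroup they generate; each cyclic subgroup of order d accounts for φ(d) elements.
Cyclic subgroups by order — order 1: 1; order 2: 3; order 5: 1; order 10: 3.
Total: 8.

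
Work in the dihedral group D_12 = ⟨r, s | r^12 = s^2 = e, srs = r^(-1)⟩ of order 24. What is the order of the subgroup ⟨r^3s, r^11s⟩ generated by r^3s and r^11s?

|⟨r^3s⟩| = 2 and |⟨r^11s⟩| = 2, so |H| is a multiple of lcm(2, 2) = 2 and divides |G| = 24.
Closing under the operation: H = {e, r^4, r^8, r^3s, r^7s, r^11s}, so |H| = 6.

6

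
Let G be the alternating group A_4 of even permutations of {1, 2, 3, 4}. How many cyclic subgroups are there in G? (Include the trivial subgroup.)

8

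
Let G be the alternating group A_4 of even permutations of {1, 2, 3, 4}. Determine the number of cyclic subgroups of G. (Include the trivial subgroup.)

8

A cyclic subgroup of order d is generated by each of its φ(d) elements of order d, so the cyclic subgroups of order d number (#elements of order d)/φ(d).
Cyclic subgroups by order — order 1: 1; order 2: 3; order 3: 4.
Total: 8.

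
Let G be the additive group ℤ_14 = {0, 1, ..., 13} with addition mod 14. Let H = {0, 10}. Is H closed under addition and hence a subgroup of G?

No

10 ∈ H but its inverse 4 ∉ H, so H is not a subgroup.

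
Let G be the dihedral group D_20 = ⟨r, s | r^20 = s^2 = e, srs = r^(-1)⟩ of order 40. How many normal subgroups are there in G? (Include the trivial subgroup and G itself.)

9

G has 48 subgroups. Checking conjugation-invariance by order — order 1: 1/1 normal; order 2: 1/21 normal; order 4: 1/11 normal; order 5: 1/1 normal; order 8: 0/5 normal; order 10: 1/5 normal; order 20: 3/3 normal; order 40: 1/1 normal.
Total normal subgroups: 9.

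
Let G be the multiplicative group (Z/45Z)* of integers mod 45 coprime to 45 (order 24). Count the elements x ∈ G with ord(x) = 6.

6

The elements of order 6 are: 4, 11, 14, 29, 34, 41.
That's 6.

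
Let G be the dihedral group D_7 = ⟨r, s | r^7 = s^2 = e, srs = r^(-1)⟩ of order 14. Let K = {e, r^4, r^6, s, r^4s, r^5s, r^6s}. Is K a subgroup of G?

No

r^4 ∈ K but its inverse r^3 ∉ K, so K is not a subgroup.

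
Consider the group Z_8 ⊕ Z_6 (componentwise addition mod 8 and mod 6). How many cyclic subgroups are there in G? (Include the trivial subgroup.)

16

Group the elements of G by the cyclic subgroup they generate; each cyclic subgroup of order d accounts for φ(d) elements.
Cyclic subgroups by order — order 1: 1; order 2: 3; order 3: 1; order 4: 2; order 6: 3; order 8: 2; order 12: 2; order 24: 2.
Total: 16.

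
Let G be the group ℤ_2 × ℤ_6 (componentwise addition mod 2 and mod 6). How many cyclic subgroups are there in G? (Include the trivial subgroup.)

A cyclic subgroup of order d is generated by each of its φ(d) elements of order d, so the cyclic subgroups of order d number (#elements of order d)/φ(d).
Cyclic subgroups by order — order 1: 1; order 2: 3; order 3: 1; order 6: 3.
Total: 8.

8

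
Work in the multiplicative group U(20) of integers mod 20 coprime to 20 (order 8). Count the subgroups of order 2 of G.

3

|G| = 8 and 2 | 8, so subgroups of order 2 are possible by Lagrange.
The subgroups of order 2 are: {1, 11}; {1, 19}; {1, 9}.
So G has 3 subgroups of order 2.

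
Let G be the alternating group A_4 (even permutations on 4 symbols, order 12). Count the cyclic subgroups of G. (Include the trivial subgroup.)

8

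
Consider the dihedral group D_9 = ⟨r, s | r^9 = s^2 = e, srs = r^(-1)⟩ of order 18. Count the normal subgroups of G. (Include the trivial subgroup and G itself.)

4

G has 16 subgroups. Checking conjugation-invariance by order — order 1: 1/1 normal; order 2: 0/9 normal; order 3: 1/1 normal; order 6: 0/3 normal; order 9: 1/1 normal; order 18: 1/1 normal.
Total normal subgroups: 4.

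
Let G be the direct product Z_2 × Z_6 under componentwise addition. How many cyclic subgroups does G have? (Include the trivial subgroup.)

Each element a generates a cyclic subgroup ⟨a⟩; distinct elements may generate the same one (a cyclic group of order d has φ(d) generators).
Cyclic subgroups by order — order 1: 1; order 2: 3; order 3: 1; order 6: 3.
Total: 8.

8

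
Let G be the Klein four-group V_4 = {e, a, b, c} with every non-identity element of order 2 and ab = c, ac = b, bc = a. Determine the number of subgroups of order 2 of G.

3

|G| = 4 and 2 | 4, so subgroups of order 2 are possible by Lagrange.
The subgroups of order 2 are: {e, a}; {e, b}; {e, c}.
So G has 3 subgroups of order 2.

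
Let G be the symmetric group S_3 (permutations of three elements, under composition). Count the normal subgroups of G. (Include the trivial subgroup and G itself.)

G has 6 subgroups. Checking conjugation-invariance by order — order 1: 1/1 normal; order 2: 0/3 normal; order 3: 1/1 normal; order 6: 1/1 normal.
Total normal subgroups: 3.

3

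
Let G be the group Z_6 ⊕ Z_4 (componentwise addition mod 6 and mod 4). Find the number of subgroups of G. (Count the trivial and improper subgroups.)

|G| = 24, so by Lagrange every subgroup order divides 24. Divisors: 1, 2, 3, 4, 6, 8, 12, 24.
Subgroups by order — order 1: 1; order 2: 3; order 3: 1; order 4: 3; order 6: 3; order 8: 1; order 12: 3; order 24: 1.
Total: 1 + 3 + 1 + 3 + 3 + 1 + 3 + 1 = 16.

16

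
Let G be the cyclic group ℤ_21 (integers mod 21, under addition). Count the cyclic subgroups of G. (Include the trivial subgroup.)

A cyclic subgroup of order d is generated by each of its φ(d) elements of order d, so the cyclic subgroups of order d number (#elements of order d)/φ(d).
Cyclic subgroups by order — order 1: 1; order 3: 1; order 7: 1; order 21: 1.
Total: 4.

4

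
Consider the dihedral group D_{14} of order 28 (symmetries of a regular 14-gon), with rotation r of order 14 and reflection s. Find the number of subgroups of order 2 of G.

15

|G| = 28 and 2 | 28, so subgroups of order 2 are possible by Lagrange.
The subgroups of order 2 are: {e, r^10s}; {e, r^11s}; {e, r^12s}; {e, r^13s}; … (15 in all).
So G has 15 subgroups of order 2.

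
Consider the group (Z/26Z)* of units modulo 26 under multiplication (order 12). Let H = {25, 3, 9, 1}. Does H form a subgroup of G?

Closure fails: 3 · 25 = 23 ∉ H. So H is not a subgroup.

No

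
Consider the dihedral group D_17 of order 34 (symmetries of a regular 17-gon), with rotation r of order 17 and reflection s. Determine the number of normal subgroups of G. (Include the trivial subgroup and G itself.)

G has 20 subgroups. Checking conjugation-invariance by order — order 1: 1/1 normal; order 2: 0/17 normal; order 17: 1/1 normal; order 34: 1/1 normal.
Total normal subgroups: 3.

3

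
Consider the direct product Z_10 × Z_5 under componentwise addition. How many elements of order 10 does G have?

An element (a,b) has order lcm(ord(a), ord(b)); count pairs with lcm equal to 10.
Enumerating gives 24 such elements.

24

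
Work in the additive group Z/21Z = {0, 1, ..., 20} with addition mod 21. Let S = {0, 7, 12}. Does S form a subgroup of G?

No

12 ∈ S but its inverse 9 ∉ S, so S is not a subgroup.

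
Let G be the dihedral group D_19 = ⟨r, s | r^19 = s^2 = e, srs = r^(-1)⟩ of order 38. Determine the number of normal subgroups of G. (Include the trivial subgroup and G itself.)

G has 22 subgroups. Checking conjugation-invariance by order — order 1: 1/1 normal; order 2: 0/19 normal; order 19: 1/1 normal; order 38: 1/1 normal.
Total normal subgroups: 3.

3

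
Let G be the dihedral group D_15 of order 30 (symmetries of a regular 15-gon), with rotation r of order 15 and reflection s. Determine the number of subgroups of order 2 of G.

|G| = 30 and 2 | 30, so subgroups of order 2 are possible by Lagrange.
The subgroups of order 2 are: {e, r^10s}; {e, r^11s}; {e, r^12s}; {e, r^13s}; … (15 in all).
So G has 15 subgroups of order 2.

15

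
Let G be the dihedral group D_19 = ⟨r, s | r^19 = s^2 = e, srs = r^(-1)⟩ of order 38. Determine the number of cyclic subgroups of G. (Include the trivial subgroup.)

Group the elements of G by the cyclic subgroup they generate; each cyclic subgroup of order d accounts for φ(d) elements.
Cyclic subgroups by order — order 1: 1; order 2: 19; order 19: 1.
Total: 21.

21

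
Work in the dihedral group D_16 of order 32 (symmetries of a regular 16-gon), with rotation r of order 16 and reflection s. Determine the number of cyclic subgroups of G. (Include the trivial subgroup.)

21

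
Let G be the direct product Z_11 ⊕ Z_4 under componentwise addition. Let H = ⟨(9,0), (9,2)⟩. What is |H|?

22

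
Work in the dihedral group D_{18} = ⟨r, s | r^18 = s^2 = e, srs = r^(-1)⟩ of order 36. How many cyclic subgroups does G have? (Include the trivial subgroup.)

24

A cyclic subgroup of order d is generated by each of its φ(d) elements of order d, so the cyclic subgroups of order d number (#elements of order d)/φ(d).
Cyclic subgroups by order — order 1: 1; order 2: 19; order 3: 1; order 6: 1; order 9: 1; order 18: 1.
Total: 24.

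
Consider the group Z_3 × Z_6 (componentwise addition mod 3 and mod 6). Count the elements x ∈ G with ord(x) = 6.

An element (a,b) has order lcm(ord(a), ord(b)); count pairs with lcm equal to 6.
Enumerating gives 8 such elements.

8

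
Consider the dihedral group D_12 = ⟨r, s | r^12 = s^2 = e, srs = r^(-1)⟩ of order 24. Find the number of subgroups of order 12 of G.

|G| = 24 and 12 | 24, so subgroups of order 12 are possible by Lagrange.
The subgroups of order 12 are: {e, r, r^2, r^3, r^4, r^5, r^6, r^7, r^8, r^9, r^10, r^11}; {e, r^2, r^4, r^6, r^8, r^10, s, r^2s, r^4s, r^6s, r^8s, r^10s}; {e, r^2, r^4, r^6, r^8, r^10, rs, r^3s, r^5s, r^7s, r^9s, r^11s}.
So G has 3 subgroups of order 12.

3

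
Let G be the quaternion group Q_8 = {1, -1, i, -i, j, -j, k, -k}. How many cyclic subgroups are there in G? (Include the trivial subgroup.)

Each element a generates a cyclic subgroup ⟨a⟩; distinct elements may generate the same one (a cyclic group of order d has φ(d) generators).
Cyclic subgroups by order — order 1: 1; order 2: 1; order 4: 3.
Total: 5.

5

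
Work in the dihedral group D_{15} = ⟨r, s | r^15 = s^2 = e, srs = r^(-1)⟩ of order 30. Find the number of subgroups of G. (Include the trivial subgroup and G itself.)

28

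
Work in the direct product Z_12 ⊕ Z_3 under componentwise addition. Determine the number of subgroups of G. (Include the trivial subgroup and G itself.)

|G| = 36, so by Lagrange every subgroup order divides 36. Divisors: 1, 2, 3, 4, 6, 9, 12, 18, 36.
Subgroups by order — order 1: 1; order 2: 1; order 3: 4; order 4: 1; order 6: 4; order 9: 1; order 12: 4; order 18: 1; order 36: 1.
Total: 1 + 1 + 4 + 1 + 4 + 1 + 4 + 1 + 1 = 18.

18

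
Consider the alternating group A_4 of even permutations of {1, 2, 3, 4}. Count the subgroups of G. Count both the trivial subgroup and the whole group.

|G| = 12, so by Lagrange every subgroup order divides 12. Divisors: 1, 2, 3, 4, 6, 12.
Subgroups by order — order 1: 1; order 2: 3; order 3: 4; order 4: 1; order 6: 0; order 12: 1.
Total: 1 + 3 + 4 + 1 + 0 + 1 = 10.

10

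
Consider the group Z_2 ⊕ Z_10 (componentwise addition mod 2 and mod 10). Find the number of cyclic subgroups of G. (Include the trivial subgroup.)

8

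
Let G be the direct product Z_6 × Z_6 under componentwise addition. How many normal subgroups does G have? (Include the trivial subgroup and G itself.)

G is abelian, so every subgroup is normal.
G has 30 subgroups in total, hence 30 normal subgroups.

30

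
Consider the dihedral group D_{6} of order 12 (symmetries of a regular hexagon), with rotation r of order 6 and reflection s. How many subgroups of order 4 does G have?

3

|G| = 12 and 4 | 12, so subgroups of order 4 are possible by Lagrange.
The subgroups of order 4 are: {e, r^3, r^2s, r^5s}; {e, r^3, s, r^3s}; {e, r^3, rs, r^4s}.
So G has 3 subgroups of order 4.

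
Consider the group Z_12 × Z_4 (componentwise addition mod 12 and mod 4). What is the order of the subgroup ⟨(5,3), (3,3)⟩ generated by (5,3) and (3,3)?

|⟨(5,3)⟩| = 12 and |⟨(3,3)⟩| = 4, so |H| is a multiple of lcm(12, 4) = 12 and divides |G| = 48.
Closing under the operation: H = {(0,0), (0,2), (1,1), (1,3), (2,0), (2,2), (3,1), (3,3), (4,0), (4,2), (5,1), (5,3), (6,0), (6,2), (7,1), (7,3), (8,0), (8,2), (9,1), (9,3), (10,0), (10,2), (11,1), (11,3)}, so |H| = 24.

24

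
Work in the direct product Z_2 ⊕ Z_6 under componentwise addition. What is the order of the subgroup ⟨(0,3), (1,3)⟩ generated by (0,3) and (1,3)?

4

|⟨(0,3)⟩| = 2 and |⟨(1,3)⟩| = 2, so |H| is a multiple of lcm(2, 2) = 2 and divides |G| = 12.
Closing under the operation: H = {(0,0), (0,3), (1,0), (1,3)}, so |H| = 4.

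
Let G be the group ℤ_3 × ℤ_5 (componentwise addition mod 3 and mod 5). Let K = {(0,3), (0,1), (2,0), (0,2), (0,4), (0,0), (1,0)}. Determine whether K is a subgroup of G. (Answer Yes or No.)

No

|K| = 7 does not divide |G| = 15, so by Lagrange K is not a subgroup.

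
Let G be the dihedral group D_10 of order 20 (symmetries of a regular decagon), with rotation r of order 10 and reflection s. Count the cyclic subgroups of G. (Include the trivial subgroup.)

Each element a generates a cyclic subgroup ⟨a⟩; distinct elements may generate the same one (a cyclic group of order d has φ(d) generators).
Cyclic subgroups by order — order 1: 1; order 2: 11; order 5: 1; order 10: 1.
Total: 14.

14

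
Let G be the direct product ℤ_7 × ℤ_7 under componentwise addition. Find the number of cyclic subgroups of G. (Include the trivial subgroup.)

Each element a generates a cyclic subgroup ⟨a⟩; distinct elements may generate the same one (a cyclic group of order d has φ(d) generators).
Cyclic subgroups by order — order 1: 1; order 7: 8.
Total: 9.

9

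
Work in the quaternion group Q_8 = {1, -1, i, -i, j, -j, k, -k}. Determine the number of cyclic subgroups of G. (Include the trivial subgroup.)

Group the elements of G by the cyclic subgroup they generate; each cyclic subgroup of order d accounts for φ(d) elements.
Cyclic subgroups by order — order 1: 1; order 2: 1; order 4: 3.
Total: 5.

5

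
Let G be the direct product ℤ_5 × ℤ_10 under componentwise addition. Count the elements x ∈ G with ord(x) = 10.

An element (a,b) has order lcm(ord(a), ord(b)); count pairs with lcm equal to 10.
Enumerating gives 24 such elements.

24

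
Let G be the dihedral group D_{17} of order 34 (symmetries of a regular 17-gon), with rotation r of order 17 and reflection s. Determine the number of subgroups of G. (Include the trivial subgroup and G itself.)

|G| = 34, so by Lagrange every subgroup order divides 34. Divisors: 1, 2, 17, 34.
Subgroups by order — order 1: 1; order 2: 17; order 17: 1; order 34: 1.
Total: 1 + 17 + 1 + 1 = 20.

20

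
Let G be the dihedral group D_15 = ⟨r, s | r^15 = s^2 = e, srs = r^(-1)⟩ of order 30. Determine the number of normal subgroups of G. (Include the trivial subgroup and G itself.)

G has 28 subgroups. Checking conjugation-invariance by order — order 1: 1/1 normal; order 2: 0/15 normal; order 3: 1/1 normal; order 5: 1/1 normal; order 6: 0/5 normal; order 10: 0/3 normal; order 15: 1/1 normal; order 30: 1/1 normal.
Total normal subgroups: 5.

5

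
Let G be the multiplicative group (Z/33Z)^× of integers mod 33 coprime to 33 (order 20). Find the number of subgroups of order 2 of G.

3

|G| = 20 and 2 | 20, so subgroups of order 2 are possible by Lagrange.
The subgroups of order 2 are: {1, 10}; {1, 23}; {1, 32}.
So G has 3 subgroups of order 2.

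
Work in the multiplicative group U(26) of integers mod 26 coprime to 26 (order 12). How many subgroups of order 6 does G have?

|G| = 12 and 6 | 12, so subgroups of order 6 are possible by Lagrange.
The subgroups of order 6 are: {1, 3, 9, 17, 23, 25}.
So G has 1 subgroup of order 6.

1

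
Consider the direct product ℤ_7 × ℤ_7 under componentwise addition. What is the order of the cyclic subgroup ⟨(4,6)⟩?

7

The order of (4,6) in Z_7 × Z_7 is lcm(ord(4) in Z_7, ord(6) in Z_7).
ord(4) = 7 and ord(6) = 7, so |⟨(4,6)⟩| = lcm(7, 7) = 7.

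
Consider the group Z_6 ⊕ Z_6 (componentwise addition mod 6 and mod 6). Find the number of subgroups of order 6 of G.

12

|G| = 36 and 6 | 36, so subgroups of order 6 are possible by Lagrange.
The subgroups of order 6 are: {(0,0), (0,1), (0,2), (0,3), (0,4), (0,5)}; {(0,0), (0,2), (0,4), (3,0), (3,2), (3,4)}; {(0,0), (0,2), (0,4), (3,1), (3,3), (3,5)}; {(0,0), (0,3), (2,0), (2,3), (4,0), (4,3)}; … (12 in all).
So G has 12 subgroups of order 6.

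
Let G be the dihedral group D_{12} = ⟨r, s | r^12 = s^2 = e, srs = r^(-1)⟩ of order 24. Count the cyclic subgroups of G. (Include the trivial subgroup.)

18

Group the elements of G by the cyclic subgroup they generate; each cyclic subgroup of order d accounts for φ(d) elements.
Cyclic subgroups by order — order 1: 1; order 2: 13; order 3: 1; order 4: 1; order 6: 1; order 12: 1.
Total: 18.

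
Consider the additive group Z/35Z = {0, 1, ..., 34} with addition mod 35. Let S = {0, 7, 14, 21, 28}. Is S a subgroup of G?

|S| = 5 divides |G| = 35, consistent with Lagrange.
S contains the identity, every element's inverse is in S, and S is closed under +: it is a subgroup.
In fact S = ⟨21⟩.

Yes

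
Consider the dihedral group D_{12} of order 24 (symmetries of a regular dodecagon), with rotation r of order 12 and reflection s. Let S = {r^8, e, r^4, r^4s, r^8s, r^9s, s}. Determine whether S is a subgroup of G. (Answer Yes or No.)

|S| = 7 does not divide |G| = 24, so by Lagrange S is not a subgroup.

No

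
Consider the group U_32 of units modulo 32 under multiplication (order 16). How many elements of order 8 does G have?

8

The elements of order 8 are: 3, 5, 11, 13, 19, 21, 27, 29.
That's 8.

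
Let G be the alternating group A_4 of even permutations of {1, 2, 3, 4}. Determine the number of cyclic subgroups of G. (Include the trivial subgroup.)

8

Group the elements of G by the cyclic subgroup they generate; each cyclic subgroup of order d accounts for φ(d) elements.
Cyclic subgroups by order — order 1: 1; order 2: 3; order 3: 4.
Total: 8.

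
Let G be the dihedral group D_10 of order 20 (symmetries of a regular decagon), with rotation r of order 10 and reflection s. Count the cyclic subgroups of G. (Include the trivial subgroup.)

14

A cyclic subgroup of order d is generated by each of its φ(d) elements of order d, so the cyclic subgroups of order d number (#elements of order d)/φ(d).
Cyclic subgroups by order — order 1: 1; order 2: 11; order 5: 1; order 10: 1.
Total: 14.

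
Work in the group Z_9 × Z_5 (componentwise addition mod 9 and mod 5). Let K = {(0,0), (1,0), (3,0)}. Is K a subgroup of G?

No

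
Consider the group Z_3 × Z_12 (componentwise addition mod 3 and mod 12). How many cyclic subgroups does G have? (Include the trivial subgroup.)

A cyclic subgroup of order d is generated by each of its φ(d) elements of order d, so the cyclic subgroups of order d number (#elements of order d)/φ(d).
Cyclic subgroups by order — order 1: 1; order 2: 1; order 3: 4; order 4: 1; order 6: 4; order 12: 4.
Total: 15.

15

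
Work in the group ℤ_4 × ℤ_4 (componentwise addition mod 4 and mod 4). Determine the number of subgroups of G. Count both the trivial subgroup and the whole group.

15

|G| = 16, so by Lagrange every subgroup order divides 16. Divisors: 1, 2, 4, 8, 16.
Subgroups by order — order 1: 1; order 2: 3; order 4: 7; order 8: 3; order 16: 1.
Total: 1 + 3 + 7 + 3 + 1 = 15.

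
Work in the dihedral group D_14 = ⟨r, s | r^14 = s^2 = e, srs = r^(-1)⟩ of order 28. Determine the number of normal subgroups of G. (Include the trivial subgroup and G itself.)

G has 28 subgroups. Checking conjugation-invariance by order — order 1: 1/1 normal; order 2: 1/15 normal; order 4: 0/7 normal; order 7: 1/1 normal; order 14: 3/3 normal; order 28: 1/1 normal.
Total normal subgroups: 7.

7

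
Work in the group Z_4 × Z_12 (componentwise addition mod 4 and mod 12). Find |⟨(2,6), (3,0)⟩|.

8

|⟨(2,6)⟩| = 2 and |⟨(3,0)⟩| = 4, so |H| is a multiple of lcm(2, 4) = 4 and divides |G| = 48.
Closing under the operation: H = {(0,0), (0,6), (1,0), (1,6), (2,0), (2,6), (3,0), (3,6)}, so |H| = 8.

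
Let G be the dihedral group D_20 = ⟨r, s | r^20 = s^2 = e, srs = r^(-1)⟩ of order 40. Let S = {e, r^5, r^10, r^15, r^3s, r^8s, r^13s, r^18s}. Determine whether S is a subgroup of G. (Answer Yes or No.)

Yes

|S| = 8 divides |G| = 40, consistent with Lagrange.
S contains the identity, every element's inverse is in S, and S is closed under ·: it is a subgroup.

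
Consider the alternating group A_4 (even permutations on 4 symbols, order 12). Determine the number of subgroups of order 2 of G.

3

|G| = 12 and 2 | 12, so subgroups of order 2 are possible by Lagrange.
The subgroups of order 2 are: {e, (1 2)(3 4)}; {e, (1 3)(2 4)}; {e, (1 4)(2 3)}.
So G has 3 subgroups of order 2.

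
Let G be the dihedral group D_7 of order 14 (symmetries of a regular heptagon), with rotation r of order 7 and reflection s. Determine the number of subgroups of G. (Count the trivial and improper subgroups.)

|G| = 14, so by Lagrange every subgroup order divides 14. Divisors: 1, 2, 7, 14.
Subgroups by order — order 1: 1; order 2: 7; order 7: 1; order 14: 1.
Total: 1 + 7 + 1 + 1 = 10.

10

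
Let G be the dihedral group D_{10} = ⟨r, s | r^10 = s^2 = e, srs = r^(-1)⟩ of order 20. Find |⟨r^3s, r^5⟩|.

|⟨r^3s⟩| = 2 and |⟨r^5⟩| = 2, so |H| is a multiple of lcm(2, 2) = 2 and divides |G| = 20.
Closing under the operation: H = {e, r^5, r^3s, r^8s}, so |H| = 4.

4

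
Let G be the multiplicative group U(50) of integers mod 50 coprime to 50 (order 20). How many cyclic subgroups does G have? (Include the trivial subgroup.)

6

A cyclic subgroup of order d is generated by each of its φ(d) elements of order d, so the cyclic subgroups of order d number (#elements of order d)/φ(d).
Cyclic subgroups by order — order 1: 1; order 2: 1; order 4: 1; order 5: 1; order 10: 1; order 20: 1.
Total: 6.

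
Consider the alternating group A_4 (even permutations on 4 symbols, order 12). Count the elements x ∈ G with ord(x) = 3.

8

The elements of order 3 are: (2 3 4), (2 4 3), (1 2 3), (1 2 4), (1 3 2), (1 3 4), (1 4 2), (1 4 3).
That's 8.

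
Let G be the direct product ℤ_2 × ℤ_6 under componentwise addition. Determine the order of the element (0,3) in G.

2

The order of (0,3) in Z_2 × Z_6 is lcm(ord(0) in Z_2, ord(3) in Z_6).
ord(0) = 1 and ord(3) = 2, so |⟨(0,3)⟩| = lcm(1, 2) = 2.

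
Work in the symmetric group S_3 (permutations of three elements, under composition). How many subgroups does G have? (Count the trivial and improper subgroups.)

6

|G| = 6, so by Lagrange every subgroup order divides 6. Divisors: 1, 2, 3, 6.
Subgroups by order — order 1: 1; order 2: 3; order 3: 1; order 6: 1.
Total: 1 + 3 + 1 + 1 = 6.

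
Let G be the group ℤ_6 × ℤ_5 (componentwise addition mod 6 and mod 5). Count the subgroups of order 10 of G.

|G| = 30 and 10 | 30, so subgroups of order 10 are possible by Lagrange.
The subgroups of order 10 are: {(0,0), (0,1), (0,2), (0,3), (0,4), (3,0), (3,1), (3,2), (3,3), (3,4)}.
So G has 1 subgroup of order 10.

1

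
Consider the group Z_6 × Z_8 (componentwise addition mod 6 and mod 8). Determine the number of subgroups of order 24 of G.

3

|G| = 48 and 24 | 48, so subgroups of order 24 are possible by Lagrange.
The subgroups of order 24 are: {(0,0), (0,1), (0,2), (0,3), (0,4), (0,5), (0,6), (0,7), (2,0), (2,1), (2,2), (2,3), (2,4), (2,5), (2,6), (2,7), (4,0), (4,1), (4,2), (4,3), (4,4), (4,5), (4,6), (4,7)}; {(0,0), (0,2), (0,4), (0,6), (1,0), (1,2), (1,4), (1,6), (2,0), (2,2), (2,4), (2,6), (3,0), (3,2), (3,4), (3,6), (4,0), (4,2), (4,4), (4,6), (5,0), (5,2), (5,4), (5,6)}; {(0,0), (0,2), (0,4), (0,6), (1,1), (1,3), (1,5), (1,7), (2,0), (2,2), (2,4), (2,6), (3,1), (3,3), (3,5), (3,7), (4,0), (4,2), (4,4), (4,6), (5,1), (5,3), (5,5), (5,7)}.
So G has 3 subgroups of order 24.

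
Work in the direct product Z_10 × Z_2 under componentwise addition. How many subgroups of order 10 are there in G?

3

|G| = 20 and 10 | 20, so subgroups of order 10 are possible by Lagrange.
The subgroups of order 10 are: {(0,0), (0,1), (2,0), (2,1), (4,0), (4,1), (6,0), (6,1), (8,0), (8,1)}; {(0,0), (1,0), (2,0), (3,0), (4,0), (5,0), (6,0), (7,0), (8,0), (9,0)}; {(0,0), (1,1), (2,0), (3,1), (4,0), (5,1), (6,0), (7,1), (8,0), (9,1)}.
So G has 3 subgroups of order 10.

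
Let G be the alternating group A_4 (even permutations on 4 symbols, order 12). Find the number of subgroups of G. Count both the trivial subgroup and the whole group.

|G| = 12, so by Lagrange every subgroup order divides 12. Divisors: 1, 2, 3, 4, 6, 12.
Subgroups by order — order 1: 1; order 2: 3; order 3: 4; order 4: 1; order 6: 0; order 12: 1.
Total: 1 + 3 + 4 + 1 + 0 + 1 = 10.

10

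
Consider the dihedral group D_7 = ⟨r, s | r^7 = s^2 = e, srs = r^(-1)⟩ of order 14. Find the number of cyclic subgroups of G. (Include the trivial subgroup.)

9

Group the elements of G by the cyclic subgroup they generate; each cyclic subgroup of order d accounts for φ(d) elements.
Cyclic subgroups by order — order 1: 1; order 2: 7; order 7: 1.
Total: 9.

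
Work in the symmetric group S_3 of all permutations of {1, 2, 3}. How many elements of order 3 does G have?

2

The elements of order 3 are: (1 2 3), (1 3 2).
That's 2.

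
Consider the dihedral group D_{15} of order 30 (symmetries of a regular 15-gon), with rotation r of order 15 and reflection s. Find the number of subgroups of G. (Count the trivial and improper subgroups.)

28

|G| = 30, so by Lagrange every subgroup order divides 30. Divisors: 1, 2, 3, 5, 6, 10, 15, 30.
Subgroups by order — order 1: 1; order 2: 15; order 3: 1; order 5: 1; order 6: 5; order 10: 3; order 15: 1; order 30: 1.
Total: 1 + 15 + 1 + 1 + 5 + 3 + 1 + 1 = 28.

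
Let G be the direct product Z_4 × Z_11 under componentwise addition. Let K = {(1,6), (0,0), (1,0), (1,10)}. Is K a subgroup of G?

No

(1,0) ∈ K but its inverse (3,0) ∉ K, so K is not a subgroup.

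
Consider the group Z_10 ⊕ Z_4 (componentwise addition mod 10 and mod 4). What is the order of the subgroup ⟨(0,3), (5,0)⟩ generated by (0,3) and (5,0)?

|⟨(0,3)⟩| = 4 and |⟨(5,0)⟩| = 2, so |H| is a multiple of lcm(4, 2) = 4 and divides |G| = 40.
Closing under the operation: H = {(0,0), (0,1), (0,2), (0,3), (5,0), (5,1), (5,2), (5,3)}, so |H| = 8.

8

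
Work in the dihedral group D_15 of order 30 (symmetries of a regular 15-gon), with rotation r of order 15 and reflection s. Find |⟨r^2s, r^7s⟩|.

6

|⟨r^2s⟩| = 2 and |⟨r^7s⟩| = 2, so |H| is a multiple of lcm(2, 2) = 2 and divides |G| = 30.
Closing under the operation: H = {e, r^5, r^10, r^2s, r^7s, r^12s}, so |H| = 6.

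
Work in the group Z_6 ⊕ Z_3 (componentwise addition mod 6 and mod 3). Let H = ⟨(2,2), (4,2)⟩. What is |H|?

9

|⟨(2,2)⟩| = 3 and |⟨(4,2)⟩| = 3, so |H| is a multiple of lcm(3, 3) = 3 and divides |G| = 18.
Closing under the operation: H = {(0,0), (0,1), (0,2), (2,0), (2,1), (2,2), (4,0), (4,1), (4,2)}, so |H| = 9.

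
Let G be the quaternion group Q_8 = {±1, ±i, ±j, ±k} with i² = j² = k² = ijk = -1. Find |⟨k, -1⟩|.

4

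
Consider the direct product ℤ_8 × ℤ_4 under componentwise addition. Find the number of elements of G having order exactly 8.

16

An element (a,b) has order lcm(ord(a), ord(b)); count pairs with lcm equal to 8.
Enumerating gives 16 such elements.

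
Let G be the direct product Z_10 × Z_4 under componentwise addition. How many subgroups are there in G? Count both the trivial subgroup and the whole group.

16

|G| = 40, so by Lagrange every subgroup order divides 40. Divisors: 1, 2, 4, 5, 8, 10, 20, 40.
Subgroups by order — order 1: 1; order 2: 3; order 4: 3; order 5: 1; order 8: 1; order 10: 3; order 20: 3; order 40: 1.
Total: 1 + 3 + 3 + 1 + 1 + 3 + 3 + 1 = 16.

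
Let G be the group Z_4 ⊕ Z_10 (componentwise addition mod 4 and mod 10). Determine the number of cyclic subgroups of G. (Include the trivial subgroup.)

A cyclic subgroup of order d is generated by each of its φ(d) elements of order d, so the cyclic subgroups of order d number (#elements of order d)/φ(d).
Cyclic subgroups by order — order 1: 1; order 2: 3; order 4: 2; order 5: 1; order 10: 3; order 20: 2.
Total: 12.

12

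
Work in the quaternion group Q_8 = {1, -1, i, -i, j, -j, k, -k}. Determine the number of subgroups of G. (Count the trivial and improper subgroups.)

|G| = 8, so by Lagrange every subgroup order divides 8. Divisors: 1, 2, 4, 8.
Subgroups by order — order 1: 1; order 2: 1; order 4: 3; order 8: 1.
Total: 1 + 1 + 3 + 1 = 6.

6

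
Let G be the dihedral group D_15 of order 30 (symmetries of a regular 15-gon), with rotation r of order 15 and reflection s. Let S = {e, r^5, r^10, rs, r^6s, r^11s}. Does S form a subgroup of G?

Yes

|S| = 6 divides |G| = 30, consistent with Lagrange.
S contains the identity, every element's inverse is in S, and S is closed under ·: it is a subgroup.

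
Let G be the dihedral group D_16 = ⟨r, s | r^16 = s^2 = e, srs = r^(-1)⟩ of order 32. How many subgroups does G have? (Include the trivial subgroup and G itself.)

36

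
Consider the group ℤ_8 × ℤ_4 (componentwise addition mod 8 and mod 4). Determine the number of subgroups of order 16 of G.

|G| = 32 and 16 | 32, so subgroups of order 16 are possible by Lagrange.
The subgroups of order 16 are: {(0,0), (0,1), (0,2), (0,3), (2,0), (2,1), (2,2), (2,3), (4,0), (4,1), (4,2), (4,3), (6,0), (6,1), (6,2), (6,3)}; {(0,0), (0,2), (1,0), (1,2), (2,0), (2,2), (3,0), (3,2), (4,0), (4,2), (5,0), (5,2), (6,0), (6,2), (7,0), (7,2)}; {(0,0), (0,2), (1,1), (1,3), (2,0), (2,2), (3,1), (3,3), (4,0), (4,2), (5,1), (5,3), (6,0), (6,2), (7,1), (7,3)}.
So G has 3 subgroups of order 16.

3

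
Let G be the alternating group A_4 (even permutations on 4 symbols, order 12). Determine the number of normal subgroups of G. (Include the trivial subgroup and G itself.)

3

G has 10 subgroups. Checking conjugation-invariance by order — order 1: 1/1 normal; order 2: 0/3 normal; order 3: 0/4 normal; order 4: 1/1 normal; order 12: 1/1 normal.
Total normal subgroups: 3.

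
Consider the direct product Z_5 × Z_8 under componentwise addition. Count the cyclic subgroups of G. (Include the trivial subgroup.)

8

A cyclic subgroup of order d is generated by each of its φ(d) elements of order d, so the cyclic subgroups of order d number (#elements of order d)/φ(d).
Cyclic subgroups by order — order 1: 1; order 2: 1; order 4: 1; order 5: 1; order 8: 1; order 10: 1; order 20: 1; order 40: 1.
Total: 8.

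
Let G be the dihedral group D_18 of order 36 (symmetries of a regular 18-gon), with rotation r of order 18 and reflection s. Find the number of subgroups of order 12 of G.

3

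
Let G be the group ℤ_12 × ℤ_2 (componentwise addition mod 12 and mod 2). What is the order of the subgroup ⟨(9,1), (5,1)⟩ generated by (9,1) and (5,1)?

12

|⟨(9,1)⟩| = 4 and |⟨(5,1)⟩| = 12, so |H| is a multiple of lcm(4, 12) = 12 and divides |G| = 24.
Closing under the operation: H = {(0,0), (1,1), (2,0), (3,1), (4,0), (5,1), (6,0), (7,1), (8,0), (9,1), (10,0), (11,1)}, so |H| = 12.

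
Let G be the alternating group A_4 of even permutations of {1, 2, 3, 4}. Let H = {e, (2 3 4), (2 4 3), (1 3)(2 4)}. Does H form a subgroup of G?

No

Closure fails: (2 4 3) ∘ (1 3)(2 4) = (1 2 3) ∉ H. So H is not a subgroup.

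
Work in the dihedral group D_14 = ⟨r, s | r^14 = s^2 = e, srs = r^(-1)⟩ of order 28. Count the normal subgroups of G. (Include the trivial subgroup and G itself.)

G has 28 subgroups. Checking conjugation-invariance by order — order 1: 1/1 normal; order 2: 1/15 normal; order 4: 0/7 normal; order 7: 1/1 normal; order 14: 3/3 normal; order 28: 1/1 normal.
Total normal subgroups: 7.

7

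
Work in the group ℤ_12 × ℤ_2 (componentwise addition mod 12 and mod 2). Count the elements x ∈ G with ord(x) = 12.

8

An element (a,b) has order lcm(ord(a), ord(b)); count pairs with lcm equal to 12.
Enumerating gives 8 such elements.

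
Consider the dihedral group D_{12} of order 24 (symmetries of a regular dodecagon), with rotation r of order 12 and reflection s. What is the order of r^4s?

2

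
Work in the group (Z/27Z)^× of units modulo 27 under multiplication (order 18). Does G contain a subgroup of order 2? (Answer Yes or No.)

2 | 18. A subgroup of order 2 is {1, 26}.

Yes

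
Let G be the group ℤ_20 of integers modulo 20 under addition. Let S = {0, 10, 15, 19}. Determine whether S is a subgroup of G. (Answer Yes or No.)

No

15 ∈ S but its inverse 5 ∉ S, so S is not a subgroup.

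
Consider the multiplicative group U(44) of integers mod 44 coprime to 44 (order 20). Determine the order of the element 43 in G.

2

Compute successive powers of 43 mod 44: 43, 1; 43^2 ≡ 1 (mod 44).
So |⟨43⟩| = 2.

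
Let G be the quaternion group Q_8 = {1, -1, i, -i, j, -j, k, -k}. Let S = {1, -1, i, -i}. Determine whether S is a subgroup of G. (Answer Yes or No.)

|S| = 4 divides |G| = 8, consistent with Lagrange.
S contains the identity, every element's inverse is in S, and S is closed under ·: it is a subgroup.
In fact S = ⟨-i⟩.

Yes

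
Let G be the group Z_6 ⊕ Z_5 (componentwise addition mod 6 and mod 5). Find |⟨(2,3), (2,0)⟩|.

|⟨(2,3)⟩| = 15 and |⟨(2,0)⟩| = 3, so |H| is a multiple of lcm(15, 3) = 15 and divides |G| = 30.
Closing under the operation: H = {(0,0), (0,1), (0,2), (0,3), (0,4), (2,0), (2,1), (2,2), (2,3), (2,4), (4,0), (4,1), (4,2), (4,3), (4,4)}, so |H| = 15.

15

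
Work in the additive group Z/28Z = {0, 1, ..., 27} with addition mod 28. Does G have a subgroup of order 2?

2 | 28. A subgroup of order 2 is {0, 14}.

Yes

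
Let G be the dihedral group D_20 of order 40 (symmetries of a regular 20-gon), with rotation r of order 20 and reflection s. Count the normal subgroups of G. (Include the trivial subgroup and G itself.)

G has 48 subgroups. Checking conjugation-invariance by order — order 1: 1/1 normal; order 2: 1/21 normal; order 4: 1/11 normal; order 5: 1/1 normal; order 8: 0/5 normal; order 10: 1/5 normal; order 20: 3/3 normal; order 40: 1/1 normal.
Total normal subgroups: 9.

9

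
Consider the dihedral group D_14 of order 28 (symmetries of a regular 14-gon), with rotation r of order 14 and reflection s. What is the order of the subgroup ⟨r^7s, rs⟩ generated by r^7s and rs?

|⟨r^7s⟩| = 2 and |⟨rs⟩| = 2, so |H| is a multiple of lcm(2, 2) = 2 and divides |G| = 28.
Closing under the operation: H = {e, r^2, r^4, r^6, r^8, r^10, r^12, rs, r^3s, r^5s, r^7s, r^9s, r^11s, r^13s}, so |H| = 14.

14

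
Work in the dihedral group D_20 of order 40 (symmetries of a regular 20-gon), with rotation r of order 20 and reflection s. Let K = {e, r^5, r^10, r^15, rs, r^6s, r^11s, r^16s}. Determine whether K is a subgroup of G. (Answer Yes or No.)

|K| = 8 divides |G| = 40, consistent with Lagrange.
K contains the identity, every element's inverse is in K, and K is closed under ·: it is a subgroup.

Yes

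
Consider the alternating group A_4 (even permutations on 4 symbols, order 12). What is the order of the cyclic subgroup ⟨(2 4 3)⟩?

3

Computing powers of (2 4 3): the smallest k with ((2 4 3))^k = e is k = 3.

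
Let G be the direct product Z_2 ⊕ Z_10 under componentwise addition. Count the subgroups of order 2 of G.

|G| = 20 and 2 | 20, so subgroups of order 2 are possible by Lagrange.
The subgroups of order 2 are: {(0,0), (0,5)}; {(0,0), (1,0)}; {(0,0), (1,5)}.
So G has 3 subgroups of order 2.

3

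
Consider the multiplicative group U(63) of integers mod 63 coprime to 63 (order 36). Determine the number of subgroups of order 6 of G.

|G| = 36 and 6 | 36, so subgroups of order 6 are possible by Lagrange.
The subgroups of order 6 are: {1, 10, 19, 37, 46, 55}; {1, 8, 11, 23, 25, 58}; {1, 13, 22, 34, 43, 55}; {1, 2, 4, 8, 16, 32}; … (12 in all).
So G has 12 subgroups of order 6.

12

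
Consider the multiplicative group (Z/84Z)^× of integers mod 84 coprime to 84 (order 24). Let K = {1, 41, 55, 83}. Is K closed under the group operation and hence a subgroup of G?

Closure fails: 41 · 83 = 43 ∉ K. So K is not a subgroup.

No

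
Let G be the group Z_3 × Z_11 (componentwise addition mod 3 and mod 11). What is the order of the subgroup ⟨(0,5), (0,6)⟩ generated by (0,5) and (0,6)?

|⟨(0,5)⟩| = 11 and |⟨(0,6)⟩| = 11, so |H| is a multiple of lcm(11, 11) = 11 and divides |G| = 33.
Closing under the operation: H = {(0,0), (0,1), (0,2), (0,3), (0,4), (0,5), (0,6), (0,7), (0,8), (0,9), (0,10)}, so |H| = 11.

11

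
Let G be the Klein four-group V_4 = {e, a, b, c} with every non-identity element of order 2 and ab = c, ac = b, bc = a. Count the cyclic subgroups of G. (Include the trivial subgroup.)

4

Group the elements of G by the cyclic subgroup they generate; each cyclic subgroup of order d accounts for φ(d) elements.
Cyclic subgroups by order — order 1: 1; order 2: 3.
Total: 4.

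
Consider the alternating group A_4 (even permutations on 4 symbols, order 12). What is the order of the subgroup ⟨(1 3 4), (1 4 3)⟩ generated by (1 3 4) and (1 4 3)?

3

|⟨(1 3 4)⟩| = 3 and |⟨(1 4 3)⟩| = 3, so |H| is a multiple of lcm(3, 3) = 3 and divides |G| = 12.
Closing under the operation: H = {e, (1 3 4), (1 4 3)}, so |H| = 3.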